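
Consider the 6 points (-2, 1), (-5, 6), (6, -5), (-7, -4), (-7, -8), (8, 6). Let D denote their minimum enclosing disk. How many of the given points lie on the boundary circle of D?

The farthest pair is (-7, -8)–(8, 6) with squared distance 421. The circle on this segment as diameter has centre (0.5, -1) and r² = 421/4 = 105.25.
Check (-2, 1): distance² to centre = 10.25 ≤ 105.25, so it lies inside.
All remaining points lie in this disk, and no smaller disk contains both endpoints, so this is the minimum enclosing circle.
The points at distance exactly r from the centre are (-7, -8), (8, 6) — 2 points.

2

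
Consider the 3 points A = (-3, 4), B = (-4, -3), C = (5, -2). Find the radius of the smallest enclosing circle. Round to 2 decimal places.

Side lengths²: AB² = 50, AC² = 100, BC² = 82.
Since AC² = 100 < 82 + 50 = 132, the triangle is acute, so the smallest enclosing circle is the circumcircle.
Circumcentre = (7/31, -1/31), r² = 25625/961.
r = √(25625/961) ≈ 5.16.

5.16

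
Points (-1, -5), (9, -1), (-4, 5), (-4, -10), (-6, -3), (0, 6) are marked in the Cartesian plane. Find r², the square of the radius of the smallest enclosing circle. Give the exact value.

25625/338

The minimum enclosing circle is determined by three boundary points: (9, -1), (-4, 5), (-4, -10).
Their circumcentre is (11/26, -2.5) with r² = 25625/338.
The farthest remaining point (0, 6) is at distance² 24481/338 ≤ 25625/338.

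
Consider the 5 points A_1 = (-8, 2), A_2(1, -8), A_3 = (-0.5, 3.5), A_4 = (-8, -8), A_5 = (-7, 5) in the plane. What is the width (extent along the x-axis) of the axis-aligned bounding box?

max x = 1, min x = -8, so width = 9.

9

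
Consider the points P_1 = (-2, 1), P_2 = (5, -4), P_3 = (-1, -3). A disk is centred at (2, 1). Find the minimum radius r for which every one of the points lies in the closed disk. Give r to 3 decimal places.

5.831

The required radius is the distance from (2, 1) to the farthest point.
Squared distances: 16, 34, 25.
Maximum is 34, attained at P_2.
r = √34 ≈ 5.831.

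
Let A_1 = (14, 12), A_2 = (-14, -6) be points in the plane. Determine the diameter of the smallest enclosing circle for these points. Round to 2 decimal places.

The smallest circle enclosing two points has them as diameter endpoints.
Centre = midpoint = (0, 3); r² = |A_1A_2|²/4 = 1108/4 = 277.
Diameter = 2r = 2√277 ≈ 33.29.

33.29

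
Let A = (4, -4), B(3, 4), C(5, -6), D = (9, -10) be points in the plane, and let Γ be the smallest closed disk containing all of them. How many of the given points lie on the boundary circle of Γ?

2

The farthest pair is B–D with squared distance 232. The circle on this segment as diameter has centre (6, -3) and r² = 232/4 = 58.
Check A: distance² to centre = 5 ≤ 58, so it lies inside.
All remaining points lie in this disk, and no smaller disk contains both endpoints, so this is the minimum enclosing circle.
The points at distance exactly r from the centre are B, D — 2 points.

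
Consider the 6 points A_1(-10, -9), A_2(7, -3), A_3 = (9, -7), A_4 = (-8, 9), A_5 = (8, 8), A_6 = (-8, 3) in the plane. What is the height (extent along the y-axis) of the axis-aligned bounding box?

max y = 9, min y = -9, so height = 18.

18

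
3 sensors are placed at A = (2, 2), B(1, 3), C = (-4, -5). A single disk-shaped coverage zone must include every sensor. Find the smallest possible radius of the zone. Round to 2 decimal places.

Side lengths²: AB² = 2, AC² = 85, BC² = 89.
Since BC² = 89 ≥ 85 + 2 = 87, the angle opposite BC is not acute, so the smallest enclosing circle has BC as diameter.
Centre = midpoint of BC = (-1.5, -1), r² = 89/4 = 22.25.
r = √(22.25) ≈ 4.72.

4.72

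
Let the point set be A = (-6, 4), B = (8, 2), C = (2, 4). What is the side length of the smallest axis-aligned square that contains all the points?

The bounding box has width 14 and height 2.
An axis-aligned square enclosing the set must have side ≥ max(width, height).
So the minimum side is max(14, 2) = 14.

14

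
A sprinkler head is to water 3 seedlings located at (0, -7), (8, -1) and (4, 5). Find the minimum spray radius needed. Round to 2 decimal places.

6.32

Call the three points A, B, C in the order given.
Side lengths²: AB² = 100, AC² = 160, BC² = 52.
Since AC² = 160 ≥ 100 + 52 = 152, the angle opposite AC is not acute, so the smallest enclosing circle has AC as diameter.
Centre = midpoint of AC = (2, -1), r² = 160/4 = 40.
r = √40 ≈ 6.32.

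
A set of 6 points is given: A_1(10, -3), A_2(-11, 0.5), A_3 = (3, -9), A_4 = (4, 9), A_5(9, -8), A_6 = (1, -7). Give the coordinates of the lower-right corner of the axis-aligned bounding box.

(10, -9)

x-range [-11, 10], y-range [-9, 9].
The lower-right corner is (10, -9).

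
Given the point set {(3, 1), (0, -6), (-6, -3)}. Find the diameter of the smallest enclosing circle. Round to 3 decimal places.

9.866

Call the three points A, B, C in the order given.
Side lengths²: AB² = 58, AC² = 97, BC² = 45.
Since AC² = 97 < 58 + 45 = 103, the triangle is acute, so the smallest enclosing circle is the circumcircle.
Circumcentre = (-47/34, -43/34), r² = 14065/578.
Diameter = 2r = 2√(14065/578) ≈ 9.866.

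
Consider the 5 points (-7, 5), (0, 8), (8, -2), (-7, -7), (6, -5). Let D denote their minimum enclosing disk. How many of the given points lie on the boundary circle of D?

3

The minimum enclosing circle is determined by three boundary points: (0, 8), (8, -2), (-7, -7).
Their circumcentre is (-14/19, -15/19) with r² = 28085/361.
The farthest remaining point (-7, 5) is at distance² 26261/361 ≤ 28085/361.
The points at distance exactly r from the centre are (0, 8), (8, -2), (-7, -7) — 3 points.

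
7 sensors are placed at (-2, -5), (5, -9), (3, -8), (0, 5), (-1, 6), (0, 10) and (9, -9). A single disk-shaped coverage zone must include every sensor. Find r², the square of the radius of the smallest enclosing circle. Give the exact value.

110.5

A smallest enclosing disk is always determined by at most three of the input points on its boundary.
The farthest pair is (0, 10)–(9, -9) with squared distance 442. The circle on this segment as diameter has centre (4.5, 0.5) and r² = 442/4 = 110.5.
Check (-2, -5): distance² to centre = 72.5 ≤ 110.5, so it lies inside.
All remaining points lie in this disk, and no smaller disk contains both endpoints, so this is the minimum enclosing circle.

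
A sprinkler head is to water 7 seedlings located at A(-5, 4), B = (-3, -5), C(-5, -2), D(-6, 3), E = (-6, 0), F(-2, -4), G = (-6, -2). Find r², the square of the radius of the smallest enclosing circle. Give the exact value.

The minimum enclosing circle of a finite set is fixed by two of the points (as a diameter) or three (as a circumcircle).
The farthest pair is A–B with squared distance 85. The circle on this segment as diameter has centre (-4, -0.5) and r² = 85/4 = 21.25.
Check C: distance² to centre = 3.25 ≤ 21.25, so it lies inside.
All remaining points lie in this disk, and no smaller disk contains both endpoints, so this is the minimum enclosing circle.

21.25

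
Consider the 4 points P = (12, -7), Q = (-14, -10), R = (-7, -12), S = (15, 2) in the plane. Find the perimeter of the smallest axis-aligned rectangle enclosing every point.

86

Width = max x − min x = 15 − (-14) = 29.
Height = max y − min y = 2 − (-12) = 14.
Perimeter = 2(29 + 14) = 86.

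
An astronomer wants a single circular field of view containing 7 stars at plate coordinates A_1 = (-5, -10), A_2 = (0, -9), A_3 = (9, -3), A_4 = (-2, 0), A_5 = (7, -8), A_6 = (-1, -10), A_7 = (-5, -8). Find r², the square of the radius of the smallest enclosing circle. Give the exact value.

A smallest enclosing disk is always determined by at most three of the input points on its boundary.
The farthest pair is A_1–A_3 with squared distance 245. The circle on this segment as diameter has centre (2, -6.5) and r² = 245/4 = 61.25.
Check A_2: distance² to centre = 10.25 ≤ 61.25, so it lies inside.
All remaining points lie in this disk, and no smaller disk contains both endpoints, so this is the minimum enclosing circle.

61.25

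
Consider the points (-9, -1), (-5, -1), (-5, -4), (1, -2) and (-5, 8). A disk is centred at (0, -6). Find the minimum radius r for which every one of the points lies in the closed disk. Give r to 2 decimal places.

The required radius is the distance from (0, -6) to the farthest point.
Squared distances: 106, 50, 29, 17, 221.
Maximum is 221, attained at (-5, 8).
r = √221 ≈ 14.87.

14.87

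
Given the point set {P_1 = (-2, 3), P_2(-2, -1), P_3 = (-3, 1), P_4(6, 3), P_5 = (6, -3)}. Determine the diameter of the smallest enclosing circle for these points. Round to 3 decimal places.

A smallest enclosing disk is always determined by at most three of the input points on its boundary.
The minimum enclosing circle is determined by three boundary points: P_3, P_4, P_5.
Their circumcentre is (35/18, 0) with r² = 8245/324.
The farthest remaining point P_1 is at distance² 7957/324 ≤ 8245/324.
Diameter = 2r = 2√(8245/324) ≈ 10.089.

10.089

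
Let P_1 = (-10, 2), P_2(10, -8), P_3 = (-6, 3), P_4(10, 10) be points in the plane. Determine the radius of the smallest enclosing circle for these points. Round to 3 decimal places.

12.042

By Welzl's lemma the MEC is supported by two points (diametrically opposite) or three points (on a circumcircle).
The minimum enclosing circle is determined by three boundary points: P_1, P_2, P_4.
Their circumcentre is (2, 1) with r² = 145.
The farthest remaining point P_3 is at distance² 68 ≤ 145.
r = √145 ≈ 12.042.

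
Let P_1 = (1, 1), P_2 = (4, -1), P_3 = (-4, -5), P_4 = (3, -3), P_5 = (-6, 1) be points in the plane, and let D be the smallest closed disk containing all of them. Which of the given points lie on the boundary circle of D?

A smallest enclosing disk is always determined by at most three of the input points on its boundary.
The minimum enclosing circle is determined by three boundary points: P_2, P_3, P_5.
Their circumcentre is (-8/7, -5/7) with r² = 1300/49.
The farthest remaining point P_4 is at distance² 1097/49 ≤ 1300/49.
The points at distance exactly r from the centre are P_2, P_3, P_5 — 3 points.

P_2, P_3, P_5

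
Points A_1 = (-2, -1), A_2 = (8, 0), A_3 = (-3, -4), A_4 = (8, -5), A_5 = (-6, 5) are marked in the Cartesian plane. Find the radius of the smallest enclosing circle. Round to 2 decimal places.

The farthest pair is A_4–A_5 with squared distance 296. The circle on this segment as diameter has centre (1, 0) and r² = 296/4 = 74.
Check A_1: distance² to centre = 10 ≤ 74, so it lies inside.
All remaining points lie in this disk, and no smaller disk contains both endpoints, so this is the minimum enclosing circle.
r = √74 ≈ 8.60.

8.60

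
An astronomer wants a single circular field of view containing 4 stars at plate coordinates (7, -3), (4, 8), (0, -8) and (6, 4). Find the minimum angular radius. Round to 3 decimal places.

8.246

A smallest enclosing disk is always determined by at most three of the input points on its boundary.
The farthest pair is (4, 8)–(0, -8) with squared distance 272. The circle on this segment as diameter has centre (2, 0) and r² = 272/4 = 68.
Check (7, -3): distance² to centre = 34 ≤ 68, so it lies inside.
All remaining points lie in this disk, and no smaller disk contains both endpoints, so this is the minimum enclosing circle.
r = √68 ≈ 8.246.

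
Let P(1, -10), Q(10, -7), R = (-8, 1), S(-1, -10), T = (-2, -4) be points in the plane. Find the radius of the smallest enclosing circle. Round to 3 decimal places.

The farthest pair is Q–R with squared distance 388. The circle on this segment as diameter has centre (1, -3) and r² = 388/4 = 97.
Check P: distance² to centre = 49 ≤ 97, so it lies inside.
All remaining points lie in this disk, and no smaller disk contains both endpoints, so this is the minimum enclosing circle.
r = √97 ≈ 9.849.

9.849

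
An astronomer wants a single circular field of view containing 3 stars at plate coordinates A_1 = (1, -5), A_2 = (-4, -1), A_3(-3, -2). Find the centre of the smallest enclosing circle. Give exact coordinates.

Side lengths²: A_1A_2² = 41, A_1A_3² = 25, A_2A_3² = 2.
Since A_1A_2² = 41 ≥ 25 + 2 = 27, the angle opposite A_1A_2 is not acute, so the smallest enclosing circle has A_1A_2 as diameter.
Centre = midpoint of A_1A_2 = (-1.5, -3), r² = 41/4 = 10.25.
Centre = (-1.5, -3).

(-1.5, -3)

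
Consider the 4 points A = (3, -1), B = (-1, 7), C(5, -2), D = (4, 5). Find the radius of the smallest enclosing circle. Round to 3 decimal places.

5.408

The minimum enclosing circle of a finite set is fixed by two of the points (as a diameter) or three (as a circumcircle).
The farthest pair is B–C with squared distance 117. The circle on this segment as diameter has centre (2, 2.5) and r² = 117/4 = 29.25.
Check A: distance² to centre = 13.25 ≤ 29.25, so it lies inside.
All remaining points lie in this disk, and no smaller disk contains both endpoints, so this is the minimum enclosing circle.
r = √(29.25) ≈ 5.408.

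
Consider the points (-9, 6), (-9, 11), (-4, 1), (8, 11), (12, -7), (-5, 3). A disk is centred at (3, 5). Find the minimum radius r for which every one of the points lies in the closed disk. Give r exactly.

The required radius is the distance from (3, 5) to the farthest point.
Squared distances: 145, 180, 65, 61, 225, 68.
Maximum is 225, attained at (12, -7).
r = √225 = 15.

15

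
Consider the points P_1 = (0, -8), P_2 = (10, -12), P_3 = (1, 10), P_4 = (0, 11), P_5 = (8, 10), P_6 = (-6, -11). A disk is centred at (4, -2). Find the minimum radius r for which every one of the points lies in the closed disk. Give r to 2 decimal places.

13.60

The required radius is the distance from (4, -2) to the farthest point.
Squared distances: 52, 136, 153, 185, 160, 181.
Maximum is 185, attained at P_4.
r = √185 ≈ 13.60.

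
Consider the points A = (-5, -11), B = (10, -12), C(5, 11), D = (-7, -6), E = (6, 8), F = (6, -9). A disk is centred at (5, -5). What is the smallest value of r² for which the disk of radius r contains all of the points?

256

The required radius is the distance from (5, -5) to the farthest point.
Squared distances: 136, 74, 256, 145, 170, 17.
Maximum is 256, attained at C.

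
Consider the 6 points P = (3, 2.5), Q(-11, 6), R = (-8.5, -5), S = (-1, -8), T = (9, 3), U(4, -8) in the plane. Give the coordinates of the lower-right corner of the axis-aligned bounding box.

x-range [-11, 9], y-range [-8, 6].
The lower-right corner is (9, -8).

(9, -8)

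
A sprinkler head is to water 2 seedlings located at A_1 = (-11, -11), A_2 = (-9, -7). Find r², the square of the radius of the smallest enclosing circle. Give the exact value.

5

The smallest circle enclosing two points has them as diameter endpoints.
Centre = midpoint = (-10, -9); r² = |A_1A_2|²/4 = 20/4 = 5.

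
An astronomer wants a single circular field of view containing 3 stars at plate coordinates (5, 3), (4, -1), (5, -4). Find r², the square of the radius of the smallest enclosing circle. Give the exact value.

12.25

Call the three points A, B, C in the order given.
Side lengths²: AB² = 17, AC² = 49, BC² = 10.
Since AC² = 49 ≥ 17 + 10 = 27, the angle opposite AC is not acute, so the smallest enclosing circle has AC as diameter.
Centre = midpoint of AC = (5, -0.5), r² = 49/4 = 12.25.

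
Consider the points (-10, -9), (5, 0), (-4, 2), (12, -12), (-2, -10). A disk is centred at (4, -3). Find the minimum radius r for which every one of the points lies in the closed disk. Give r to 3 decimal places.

15.232

The required radius is the distance from (4, -3) to the farthest point.
Squared distances: 232, 10, 89, 145, 85.
Maximum is 232, attained at (-10, -9).
r = √232 ≈ 15.232.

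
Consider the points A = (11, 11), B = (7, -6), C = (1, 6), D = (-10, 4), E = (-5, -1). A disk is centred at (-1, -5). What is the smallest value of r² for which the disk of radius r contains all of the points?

400

The required radius is the distance from (-1, -5) to the farthest point.
Squared distances: 400, 65, 125, 162, 32.
Maximum is 400, attained at A.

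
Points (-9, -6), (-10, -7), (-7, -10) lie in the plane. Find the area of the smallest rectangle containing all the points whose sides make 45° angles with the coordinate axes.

6

In coordinates u = x + y, v = x − y the rectangle is axis-aligned; the map (x,y)→(u,v) scales areas by 2.
u-values: -15, -17, -17; range = -15 − (-17) = 2.
v-values: -3, -3, 3; range = 3 − (-3) = 6.
Area = (2 × 6) / 2 = 6.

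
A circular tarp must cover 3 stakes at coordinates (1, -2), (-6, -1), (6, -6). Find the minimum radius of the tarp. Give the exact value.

6.5

Call the three points A, B, C in the order given.
Side lengths²: AB² = 50, AC² = 41, BC² = 169.
Since BC² = 169 ≥ 50 + 41 = 91, the angle opposite BC is not acute, so the smallest enclosing circle has BC as diameter.
Centre = midpoint of BC = (0, -3.5), r² = 169/4 = 42.25.
r = √(42.25) = 6.5.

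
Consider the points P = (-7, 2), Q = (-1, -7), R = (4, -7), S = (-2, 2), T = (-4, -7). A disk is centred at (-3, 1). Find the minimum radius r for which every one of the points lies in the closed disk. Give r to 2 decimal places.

10.63

The required radius is the distance from (-3, 1) to the farthest point.
Squared distances: 17, 68, 113, 2, 65.
Maximum is 113, attained at R.
r = √113 ≈ 10.63.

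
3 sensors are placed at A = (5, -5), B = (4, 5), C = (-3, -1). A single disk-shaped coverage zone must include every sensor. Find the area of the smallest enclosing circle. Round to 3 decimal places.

93.388

Side lengths²: AB² = 101, AC² = 80, BC² = 85.
Since AB² = 101 < 85 + 80 = 165, the triangle is acute, so the smallest enclosing circle is the circumcircle.
Circumcentre = (91/38, -4/19), r² = 42925/1444.
Area = π·r² = π·42925/1444 ≈ 93.388.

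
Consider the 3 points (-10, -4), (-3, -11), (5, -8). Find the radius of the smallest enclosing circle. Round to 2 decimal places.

Call the three points A, B, C in the order given.
Side lengths²: AB² = 98, AC² = 241, BC² = 73.
Since AC² = 241 ≥ 98 + 73 = 171, the angle opposite AC is not acute, so the smallest enclosing circle has AC as diameter.
Centre = midpoint of AC = (-2.5, -6), r² = 241/4 = 60.25.
r = √(60.25) ≈ 7.76.

7.76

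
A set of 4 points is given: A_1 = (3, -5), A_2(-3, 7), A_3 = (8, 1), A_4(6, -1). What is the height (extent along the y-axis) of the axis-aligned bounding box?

max y = 7, min y = -5, so height = 12.

12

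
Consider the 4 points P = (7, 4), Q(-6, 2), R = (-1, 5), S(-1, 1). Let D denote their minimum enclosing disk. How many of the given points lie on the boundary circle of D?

2

A smallest enclosing disk is always determined by at most three of the input points on its boundary.
The farthest pair is P–Q with squared distance 173. The circle on this segment as diameter has centre (0.5, 3) and r² = 173/4 = 43.25.
Check R: distance² to centre = 6.25 ≤ 43.25, so it lies inside.
All remaining points lie in this disk, and no smaller disk contains both endpoints, so this is the minimum enclosing circle.
The points at distance exactly r from the centre are P, Q — 2 points.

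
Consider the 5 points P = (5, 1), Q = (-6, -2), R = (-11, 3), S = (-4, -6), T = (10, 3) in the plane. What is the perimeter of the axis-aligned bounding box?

Width = max x − min x = 10 − (-11) = 21.
Height = max y − min y = 3 − (-6) = 9.
Perimeter = 2(21 + 9) = 60.

60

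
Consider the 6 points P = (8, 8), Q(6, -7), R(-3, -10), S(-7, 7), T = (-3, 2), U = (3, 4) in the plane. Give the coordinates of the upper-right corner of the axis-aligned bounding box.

(8, 8)

x-range [-7, 8], y-range [-10, 8].
The upper-right corner is (8, 8).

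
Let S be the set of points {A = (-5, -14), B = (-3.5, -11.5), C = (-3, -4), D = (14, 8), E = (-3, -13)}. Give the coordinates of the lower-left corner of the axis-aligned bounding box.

(-5, -14)

x-range [-5, 14], y-range [-14, 8].
The lower-left corner is (-5, -14).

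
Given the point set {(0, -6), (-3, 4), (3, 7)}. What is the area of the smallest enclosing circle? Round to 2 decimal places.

139.80

Call the three points A, B, C in the order given.
Side lengths²: AB² = 109, AC² = 178, BC² = 45.
Since AC² = 178 ≥ 109 + 45 = 154, the angle opposite AC is not acute, so the smallest enclosing circle has AC as diameter.
Centre = midpoint of AC = (1.5, 0.5), r² = 178/4 = 44.5.
Area = π·r² = π·44.5 ≈ 139.80.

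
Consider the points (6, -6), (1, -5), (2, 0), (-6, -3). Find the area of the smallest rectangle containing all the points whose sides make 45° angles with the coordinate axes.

82.5

In coordinates u = x + y, v = x − y the rectangle is axis-aligned; the map (x,y)→(u,v) scales areas by 2.
u-values: 0, -4, 2, -9; range = 2 − (-9) = 11.
v-values: 12, 6, 2, -3; range = 12 − (-3) = 15.
Area = (11 × 15) / 2 = 82.5.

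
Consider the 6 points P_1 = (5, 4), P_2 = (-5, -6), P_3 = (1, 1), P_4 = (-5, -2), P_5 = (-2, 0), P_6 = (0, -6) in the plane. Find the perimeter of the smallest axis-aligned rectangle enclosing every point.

40

Width = max x − min x = 5 − (-5) = 10.
Height = max y − min y = 4 − (-6) = 10.
Perimeter = 2(10 + 10) = 40.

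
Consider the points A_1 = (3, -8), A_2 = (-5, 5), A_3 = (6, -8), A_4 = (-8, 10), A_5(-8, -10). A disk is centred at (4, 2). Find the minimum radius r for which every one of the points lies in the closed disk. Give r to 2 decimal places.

16.97

The required radius is the distance from (4, 2) to the farthest point.
Squared distances: 101, 90, 104, 208, 288.
Maximum is 288, attained at A_5.
r = √288 ≈ 16.97.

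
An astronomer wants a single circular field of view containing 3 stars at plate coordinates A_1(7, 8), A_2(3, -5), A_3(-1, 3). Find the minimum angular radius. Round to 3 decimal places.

Side lengths²: A_1A_2² = 185, A_1A_3² = 89, A_2A_3² = 80.
Since A_1A_2² = 185 ≥ 89 + 80 = 169, the angle opposite A_1A_2 is not acute, so the smallest enclosing circle has A_1A_2 as diameter.
Centre = midpoint of A_1A_2 = (5, 1.5), r² = 185/4 = 46.25.
r = √(46.25) ≈ 6.801.

6.801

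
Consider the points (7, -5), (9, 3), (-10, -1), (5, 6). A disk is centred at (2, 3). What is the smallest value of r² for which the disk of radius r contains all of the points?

160

The required radius is the distance from (2, 3) to the farthest point.
Squared distances: 89, 49, 160, 18.
Maximum is 160, attained at (-10, -1).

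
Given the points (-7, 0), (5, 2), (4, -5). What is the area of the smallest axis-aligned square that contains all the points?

The bounding box has width 12 and height 7.
An axis-aligned square enclosing the set must have side ≥ max(width, height).
So the minimum side is max(12, 7) = 12.
Area = 12² = 144.

144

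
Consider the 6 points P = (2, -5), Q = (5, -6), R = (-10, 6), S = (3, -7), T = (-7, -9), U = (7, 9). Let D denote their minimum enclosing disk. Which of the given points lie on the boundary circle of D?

By Welzl's lemma the MEC is supported by two points (diametrically opposite) or three points (on a circumcircle).
The minimum enclosing circle is determined by three boundary points: R, T, U.
Their circumcentre is (-9/44, 7/44) with r² = 125905/968.
The farthest remaining point Q is at distance² 62941/968 ≤ 125905/968.
The points at distance exactly r from the centre are R, T, U — 3 points.

R, T, U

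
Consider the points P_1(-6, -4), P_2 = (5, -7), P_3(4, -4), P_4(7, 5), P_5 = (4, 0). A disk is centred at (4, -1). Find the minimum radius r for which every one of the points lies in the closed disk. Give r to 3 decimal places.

10.440

The required radius is the distance from (4, -1) to the farthest point.
Squared distances: 109, 37, 9, 45, 1.
Maximum is 109, attained at P_1.
r = √109 ≈ 10.440.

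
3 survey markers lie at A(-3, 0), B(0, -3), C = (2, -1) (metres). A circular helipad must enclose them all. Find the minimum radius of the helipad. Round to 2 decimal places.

Side lengths²: AB² = 18, AC² = 26, BC² = 8.
Since AC² = 26 ≥ 18 + 8 = 26, the angle opposite AC is not acute, so the smallest enclosing circle has AC as diameter.
Centre = midpoint of AC = (-0.5, -0.5), r² = 26/4 = 6.5.
r = √(6.5) ≈ 2.55.

2.55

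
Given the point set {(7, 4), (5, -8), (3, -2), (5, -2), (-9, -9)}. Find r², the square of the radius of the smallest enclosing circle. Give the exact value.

The farthest pair is (7, 4)–(-9, -9) with squared distance 425. The circle on this segment as diameter has centre (-1, -2.5) and r² = 425/4 = 106.25.
Check (5, -8): distance² to centre = 66.25 ≤ 106.25, so it lies inside.
All remaining points lie in this disk, and no smaller disk contains both endpoints, so this is the minimum enclosing circle.

106.25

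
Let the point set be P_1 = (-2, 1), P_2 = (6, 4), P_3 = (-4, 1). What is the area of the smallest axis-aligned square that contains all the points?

100

The bounding box has width 10 and height 3.
An axis-aligned square enclosing the set must have side ≥ max(width, height).
So the minimum side is max(10, 3) = 10.
Area = 10² = 100.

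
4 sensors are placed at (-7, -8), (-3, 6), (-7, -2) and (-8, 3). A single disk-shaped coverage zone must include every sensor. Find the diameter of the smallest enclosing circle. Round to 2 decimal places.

14.56

By Welzl's lemma the MEC is supported by two points (diametrically opposite) or three points (on a circumcircle).
The farthest pair is (-7, -8)–(-3, 6) with squared distance 212. The circle on this segment as diameter has centre (-5, -1) and r² = 212/4 = 53.
Check (-7, -2): distance² to centre = 5 ≤ 53, so it lies inside.
All remaining points lie in this disk, and no smaller disk contains both endpoints, so this is the minimum enclosing circle.
Diameter = 2r = 2√53 ≈ 14.56.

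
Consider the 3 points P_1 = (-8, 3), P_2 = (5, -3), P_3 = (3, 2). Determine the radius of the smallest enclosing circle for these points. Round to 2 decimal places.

Side lengths²: P_1P_2² = 205, P_1P_3² = 122, P_2P_3² = 29.
Since P_1P_2² = 205 ≥ 122 + 29 = 151, the angle opposite P_1P_2 is not acute, so the smallest enclosing circle has P_1P_2 as diameter.
Centre = midpoint of P_1P_2 = (-1.5, 0), r² = 205/4 = 51.25.
r = √(51.25) ≈ 7.16.

7.16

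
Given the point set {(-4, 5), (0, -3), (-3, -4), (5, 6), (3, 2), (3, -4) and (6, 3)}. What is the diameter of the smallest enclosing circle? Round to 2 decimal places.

By Welzl's lemma the MEC is supported by two points (diametrically opposite) or three points (on a circumcircle).
The farthest pair is (-3, -4)–(5, 6) with squared distance 164. The circle on this segment as diameter has centre (1, 1) and r² = 164/4 = 41.
Check (-4, 5): distance² to centre = 41 ≤ 41, so it lies inside.
All remaining points lie in this disk, and no smaller disk contains both endpoints, so this is the minimum enclosing circle.
Diameter = 2r = 2√41 ≈ 12.81.

12.81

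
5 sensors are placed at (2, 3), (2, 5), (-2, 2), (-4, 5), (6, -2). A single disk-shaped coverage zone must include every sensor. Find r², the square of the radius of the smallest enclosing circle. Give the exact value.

By Welzl's lemma the MEC is supported by two points (diametrically opposite) or three points (on a circumcircle).
The farthest pair is (-4, 5)–(6, -2) with squared distance 149. The circle on this segment as diameter has centre (1, 1.5) and r² = 149/4 = 37.25.
Check (2, 3): distance² to centre = 3.25 ≤ 37.25, so it lies inside.
All remaining points lie in this disk, and no smaller disk contains both endpoints, so this is the minimum enclosing circle.

37.25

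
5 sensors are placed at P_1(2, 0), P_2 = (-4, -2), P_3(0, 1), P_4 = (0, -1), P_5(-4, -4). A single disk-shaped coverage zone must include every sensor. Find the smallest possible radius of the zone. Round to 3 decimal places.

3.606

The minimum enclosing circle of a finite set is fixed by two of the points (as a diameter) or three (as a circumcircle).
The farthest pair is P_1–P_5 with squared distance 52. The circle on this segment as diameter has centre (-1, -2) and r² = 52/4 = 13.
Check P_2: distance² to centre = 9 ≤ 13, so it lies inside.
All remaining points lie in this disk, and no smaller disk contains both endpoints, so this is the minimum enclosing circle.
r = √13 ≈ 3.606.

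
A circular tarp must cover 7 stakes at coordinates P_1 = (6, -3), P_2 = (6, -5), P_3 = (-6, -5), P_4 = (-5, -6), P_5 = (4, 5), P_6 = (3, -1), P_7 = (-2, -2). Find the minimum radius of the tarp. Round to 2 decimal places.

A smallest enclosing disk is always determined by at most three of the input points on its boundary.
The minimum enclosing circle is determined by three boundary points: P_2, P_3, P_5.
Their circumcentre is (0, -1) with r² = 52.
The farthest remaining point P_4 is at distance² 50 ≤ 52.
r = √52 ≈ 7.21.

7.21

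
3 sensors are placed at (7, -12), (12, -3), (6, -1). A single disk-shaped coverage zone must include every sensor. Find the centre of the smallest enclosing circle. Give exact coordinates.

Call the three points A, B, C in the order given.
Side lengths²: AB² = 106, AC² = 122, BC² = 40.
Since AC² = 122 < 106 + 40 = 146, the triangle is acute, so the smallest enclosing circle is the circumcircle.
Circumcentre = (7.53125, -6.40625), r² = 31.572265625.
Centre = (7.53125, -6.40625).

(7.53125, -6.40625)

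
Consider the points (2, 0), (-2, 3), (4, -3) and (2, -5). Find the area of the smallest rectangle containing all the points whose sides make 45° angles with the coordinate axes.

In coordinates u = x + y, v = x − y the rectangle is axis-aligned; the map (x,y)→(u,v) scales areas by 2.
u-values: 2, 1, 1, -3; range = 2 − (-3) = 5.
v-values: 2, -5, 7, 7; range = 7 − (-5) = 12.
Area = (5 × 12) / 2 = 30.

30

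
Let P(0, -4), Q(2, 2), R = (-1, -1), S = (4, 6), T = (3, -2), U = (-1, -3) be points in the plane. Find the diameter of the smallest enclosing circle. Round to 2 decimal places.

10.77

A smallest enclosing disk is always determined by at most three of the input points on its boundary.
The farthest pair is P–S with squared distance 116. The circle on this segment as diameter has centre (2, 1) and r² = 116/4 = 29.
Check Q: distance² to centre = 1 ≤ 29, so it lies inside.
All remaining points lie in this disk, and no smaller disk contains both endpoints, so this is the minimum enclosing circle.
Diameter = 2r = 2√29 ≈ 10.77.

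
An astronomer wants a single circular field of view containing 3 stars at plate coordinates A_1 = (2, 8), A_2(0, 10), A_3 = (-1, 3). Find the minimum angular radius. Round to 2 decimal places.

Side lengths²: A_1A_2² = 8, A_1A_3² = 34, A_2A_3² = 50.
Since A_2A_3² = 50 ≥ 34 + 8 = 42, the angle opposite A_2A_3 is not acute, so the smallest enclosing circle has A_2A_3 as diameter.
Centre = midpoint of A_2A_3 = (-0.5, 6.5), r² = 50/4 = 12.5.
r = √(12.5) ≈ 3.54.

3.54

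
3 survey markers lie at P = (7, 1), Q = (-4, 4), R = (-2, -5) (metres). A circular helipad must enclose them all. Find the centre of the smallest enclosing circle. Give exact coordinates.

Side lengths²: PQ² = 130, PR² = 117, QR² = 85.
Since PQ² = 130 < 117 + 85 = 202, the triangle is acute, so the smallest enclosing circle is the circumcircle.
Circumcentre = (57/62, 23/62), r² = 71825/1922.
Centre = (57/62, 23/62).

(57/62, 23/62)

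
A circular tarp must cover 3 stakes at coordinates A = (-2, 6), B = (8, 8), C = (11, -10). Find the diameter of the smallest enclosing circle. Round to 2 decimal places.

20.63

Side lengths²: AB² = 104, AC² = 425, BC² = 333.
Since AC² = 425 < 333 + 104 = 437, the triangle is acute, so the smallest enclosing circle is the circumcircle.
Circumcentre = (295/62, -111/62), r² = 204425/1922.
Diameter = 2r = 2√(204425/1922) ≈ 20.63.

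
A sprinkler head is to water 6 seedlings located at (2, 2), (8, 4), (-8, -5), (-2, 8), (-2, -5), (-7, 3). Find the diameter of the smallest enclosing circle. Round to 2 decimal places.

A smallest enclosing disk is always determined by at most three of the input points on its boundary.
The farthest pair is (8, 4)–(-8, -5) with squared distance 337. The circle on this segment as diameter has centre (0, -0.5) and r² = 337/4 = 84.25.
Check (2, 2): distance² to centre = 10.25 ≤ 84.25, so it lies inside.
All remaining points lie in this disk, and no smaller disk contains both endpoints, so this is the minimum enclosing circle.
Diameter = 2r = 2√(84.25) ≈ 18.36.

18.36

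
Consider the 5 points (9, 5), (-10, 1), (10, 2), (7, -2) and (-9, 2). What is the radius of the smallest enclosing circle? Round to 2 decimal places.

The farthest pair is (-10, 1)–(10, 2) with squared distance 401. The circle on this segment as diameter has centre (0, 1.5) and r² = 401/4 = 100.25.
Check (9, 5): distance² to centre = 93.25 ≤ 100.25, so it lies inside.
All remaining points lie in this disk, and no smaller disk contains both endpoints, so this is the minimum enclosing circle.
r = √(100.25) ≈ 10.01.

10.01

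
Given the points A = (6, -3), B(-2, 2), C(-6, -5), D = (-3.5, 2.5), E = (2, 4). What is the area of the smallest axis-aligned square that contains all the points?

The bounding box has width 12 and height 9.
An axis-aligned square enclosing the set must have side ≥ max(width, height).
So the minimum side is max(12, 9) = 12.
Area = 12² = 144.

144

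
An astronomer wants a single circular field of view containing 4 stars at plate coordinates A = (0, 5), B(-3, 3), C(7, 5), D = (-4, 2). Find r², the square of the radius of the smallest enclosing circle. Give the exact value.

A smallest enclosing disk is always determined by at most three of the input points on its boundary.
The farthest pair is C–D with squared distance 130. The circle on this segment as diameter has centre (1.5, 3.5) and r² = 130/4 = 32.5.
Check A: distance² to centre = 4.5 ≤ 32.5, so it lies inside.
All remaining points lie in this disk, and no smaller disk contains both endpoints, so this is the minimum enclosing circle.

32.5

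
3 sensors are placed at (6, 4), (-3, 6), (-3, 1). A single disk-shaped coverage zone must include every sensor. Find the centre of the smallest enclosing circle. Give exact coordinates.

Call the three points A, B, C in the order given.
Side lengths²: AB² = 85, AC² = 90, BC² = 25.
Since AC² = 90 < 85 + 25 = 110, the triangle is acute, so the smallest enclosing circle is the circumcircle.
Circumcentre = (7/6, 3.5), r² = 425/18.
Centre = (7/6, 3.5).

(7/6, 3.5)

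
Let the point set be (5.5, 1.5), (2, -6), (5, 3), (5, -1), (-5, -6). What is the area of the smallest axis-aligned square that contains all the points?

The bounding box has width 10.5 and height 9.
An axis-aligned square enclosing the set must have side ≥ max(width, height).
So the minimum side is max(10.5, 9) = 10.5.
Area = 10.5² = 110.25.

110.25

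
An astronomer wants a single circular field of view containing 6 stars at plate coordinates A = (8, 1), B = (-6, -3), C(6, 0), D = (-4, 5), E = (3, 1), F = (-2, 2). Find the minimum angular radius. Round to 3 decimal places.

A smallest enclosing disk is always determined by at most three of the input points on its boundary.
The minimum enclosing circle is determined by three boundary points: A, B, D.
Their circumcentre is (11/13, -6/13) with r² = 9010/169.
The farthest remaining point C is at distance² 4525/169 ≤ 9010/169.
r = √(9010/169) ≈ 7.302.

7.302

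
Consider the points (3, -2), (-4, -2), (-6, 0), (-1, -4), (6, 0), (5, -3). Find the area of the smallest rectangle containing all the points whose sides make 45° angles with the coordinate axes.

In coordinates u = x + y, v = x − y the rectangle is axis-aligned; the map (x,y)→(u,v) scales areas by 2.
u-values: 1, -6, -6, -5, 6, 2; range = 6 − (-6) = 12.
v-values: 5, -2, -6, 3, 6, 8; range = 8 − (-6) = 14.
Area = (12 × 14) / 2 = 84.

84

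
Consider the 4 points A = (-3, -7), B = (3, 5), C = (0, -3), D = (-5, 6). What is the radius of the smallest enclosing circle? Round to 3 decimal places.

6.974

The minimum enclosing circle is determined by three boundary points: A, B, D.
Their circumcentre is (-29/17, -5/34) with r² = 56225/1156.
The farthest remaining point C is at distance² 12773/1156 ≤ 56225/1156.
r = √(56225/1156) ≈ 6.974.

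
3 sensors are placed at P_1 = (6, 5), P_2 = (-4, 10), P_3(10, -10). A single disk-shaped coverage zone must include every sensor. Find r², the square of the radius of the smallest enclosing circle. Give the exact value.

Side lengths²: P_1P_2² = 125, P_1P_3² = 241, P_2P_3² = 596.
Since P_2P_3² = 596 ≥ 241 + 125 = 366, the angle opposite P_2P_3 is not acute, so the smallest enclosing circle has P_2P_3 as diameter.
Centre = midpoint of P_2P_3 = (3, 0), r² = 596/4 = 149.

149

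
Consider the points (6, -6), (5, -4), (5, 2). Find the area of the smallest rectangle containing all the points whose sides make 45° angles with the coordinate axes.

31.5

In coordinates u = x + y, v = x − y the rectangle is axis-aligned; the map (x,y)→(u,v) scales areas by 2.
u-values: 0, 1, 7; range = 7 − 0 = 7.
v-values: 12, 9, 3; range = 12 − 3 = 9.
Area = (7 × 9) / 2 = 31.5.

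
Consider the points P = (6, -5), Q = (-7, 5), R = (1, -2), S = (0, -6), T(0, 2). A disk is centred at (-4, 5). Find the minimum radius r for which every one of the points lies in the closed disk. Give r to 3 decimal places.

The required radius is the distance from (-4, 5) to the farthest point.
Squared distances: 200, 9, 74, 137, 25.
Maximum is 200, attained at P.
r = √200 ≈ 14.142.

14.142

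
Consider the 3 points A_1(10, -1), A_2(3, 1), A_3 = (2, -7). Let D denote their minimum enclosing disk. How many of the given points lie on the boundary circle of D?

Side lengths²: A_1A_2² = 53, A_1A_3² = 100, A_2A_3² = 65.
Since A_1A_3² = 100 < 65 + 53 = 118, the triangle is acute, so the smallest enclosing circle is the circumcircle.
Circumcentre = (321/58, -98/29), r² = 86125/3364.
The points at distance exactly r from the centre are A_1, A_2, A_3 — 3 points.

3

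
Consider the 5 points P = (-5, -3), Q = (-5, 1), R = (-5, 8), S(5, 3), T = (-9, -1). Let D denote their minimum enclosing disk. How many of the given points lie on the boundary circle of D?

3

The minimum enclosing circle is determined by three boundary points: R, S, T.
Their circumcentre is (-23/11, 29/22) with r² = 25705/484.
The farthest remaining point P is at distance² 13121/484 ≤ 25705/484.
The points at distance exactly r from the centre are R, S, T — 3 points.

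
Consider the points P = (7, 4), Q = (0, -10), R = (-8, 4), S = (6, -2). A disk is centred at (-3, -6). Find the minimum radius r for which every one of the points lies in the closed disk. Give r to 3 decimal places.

14.142

The required radius is the distance from (-3, -6) to the farthest point.
Squared distances: 200, 25, 125, 97.
Maximum is 200, attained at P.
r = √200 ≈ 14.142.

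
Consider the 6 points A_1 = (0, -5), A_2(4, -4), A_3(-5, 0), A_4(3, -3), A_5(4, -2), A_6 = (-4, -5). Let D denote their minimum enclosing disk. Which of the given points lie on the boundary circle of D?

A_2, A_3

The farthest pair is A_2–A_3 with squared distance 97. The circle on this segment as diameter has centre (-0.5, -2) and r² = 97/4 = 24.25.
Check A_1: distance² to centre = 9.25 ≤ 24.25, so it lies inside.
All remaining points lie in this disk, and no smaller disk contains both endpoints, so this is the minimum enclosing circle.
The points at distance exactly r from the centre are A_2, A_3 — 2 points.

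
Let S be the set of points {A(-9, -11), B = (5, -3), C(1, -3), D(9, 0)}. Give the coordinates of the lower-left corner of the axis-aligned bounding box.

(-9, -11)

x-range [-9, 9], y-range [-11, 0].
The lower-left corner is (-9, -11).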